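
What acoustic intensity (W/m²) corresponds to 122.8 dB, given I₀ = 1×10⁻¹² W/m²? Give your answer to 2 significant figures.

I/I₀ = 10^(122.8/10) = 1.905e+12, so I = 1.905e+12 × 10⁻¹² W/m².

1.9 W/m²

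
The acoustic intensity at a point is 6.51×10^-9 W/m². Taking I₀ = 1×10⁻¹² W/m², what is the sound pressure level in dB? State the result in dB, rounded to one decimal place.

38.1 dB

I/I₀ = 6.51×10^-9/10⁻¹² = 6.51×10^3, and L = 10·log₁₀(I/I₀).
L = 10·(0.8136 + 3) = 38.14 dB.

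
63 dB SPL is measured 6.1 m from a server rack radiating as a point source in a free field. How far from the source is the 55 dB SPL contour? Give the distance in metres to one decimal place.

The 8.0 dB drop corresponds to a distance ratio of 10^(8.0/20) for a point source.
r₂ = 6.1·10^((63−55)/20) = 6.1·10^(8.0/20) = 15.32 m.

15.3 m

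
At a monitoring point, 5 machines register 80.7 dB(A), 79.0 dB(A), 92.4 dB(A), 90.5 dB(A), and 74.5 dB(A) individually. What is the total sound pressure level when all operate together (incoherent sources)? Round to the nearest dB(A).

For uncorrelated sources the intensities add, so convert each level to linear form, sum, and take 10·log₁₀ of the total.
Σ 10^(L/10) = 10^(80.7/10) + 10^(79.0/10) + 10^(92.4/10) + 10^(90.5/10) + 10^(74.5/10) = 3.085e+09.
L_total = 10·log₁₀(3.085e+09) = 94.89 dB(A).

95 dB(A)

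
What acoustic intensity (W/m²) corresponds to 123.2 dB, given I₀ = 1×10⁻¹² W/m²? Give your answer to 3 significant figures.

2.09 W/m²

I = I₀·10^(L/10) = 10⁻¹² × 10^(123.2/10) = 10^(0.320).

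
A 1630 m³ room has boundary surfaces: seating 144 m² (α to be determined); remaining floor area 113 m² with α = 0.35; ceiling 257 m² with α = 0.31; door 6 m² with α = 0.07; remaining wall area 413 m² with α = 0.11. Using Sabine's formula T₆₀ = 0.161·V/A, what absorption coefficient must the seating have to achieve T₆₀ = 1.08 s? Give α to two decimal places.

From T₆₀ = 0.161·V/A, the target T₆₀ = 1.08 s needs A = 0.161·1630/1.08 = 242.99 m².
Absorption from the other surfaces = 113·0.35 + 257·0.31 + 6·0.07 + 413·0.11 = 165.07 m², so the seating must supply 77.92 m² over 144 m².
α = 77.92/144 = 0.541.

0.54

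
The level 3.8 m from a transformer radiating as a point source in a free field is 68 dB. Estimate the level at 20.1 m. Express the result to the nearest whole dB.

Point-source attenuation: ΔL = 20·log₁₀(r₂/r₁) = 20·log₁₀(20.1/3.8) = 14.468 dB.
L₂ = 68 − 20·log₁₀(20.1/3.8) = 68 − 14.468 = 53.53 dB.

54 dB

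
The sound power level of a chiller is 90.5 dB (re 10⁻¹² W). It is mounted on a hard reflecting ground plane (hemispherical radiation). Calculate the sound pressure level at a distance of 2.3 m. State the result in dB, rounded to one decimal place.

75.3 dB

L_p = L_w − 10·log₁₀(2π·r²) with r = 2.3 m.
2π·r² = 33.24 m², 10·log₁₀ of that is 15.216 dB.
L_p = 90.5 − 15.216 = 75.28 dB.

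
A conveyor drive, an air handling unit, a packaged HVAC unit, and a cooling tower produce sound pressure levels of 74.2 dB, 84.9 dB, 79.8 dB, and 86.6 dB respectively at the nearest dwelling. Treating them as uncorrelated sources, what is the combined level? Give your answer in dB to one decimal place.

89.5 dB

Incoherent sources combine by intensity addition: L_total = 10·log₁₀(Σ 10^(L_i/10)).
Σ 10^(L/10) = 10^(74.2/10) + 10^(84.9/10) + 10^(79.8/10) + 10^(86.6/10) = 8.879e+08.
L_total = 10·log₁₀(8.879e+08) = 89.48 dB.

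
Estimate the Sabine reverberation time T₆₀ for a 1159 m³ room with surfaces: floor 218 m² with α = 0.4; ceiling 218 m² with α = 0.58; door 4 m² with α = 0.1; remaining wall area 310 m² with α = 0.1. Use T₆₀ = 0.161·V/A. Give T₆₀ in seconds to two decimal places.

Summing Sᵢαᵢ: 218·0.4 + 218·0.58 + 4·0.1 + 310·0.1 = 245.04 m².
T₆₀ = 0.161 × 1159 / 245.04 = 0.762 s.

0.76 s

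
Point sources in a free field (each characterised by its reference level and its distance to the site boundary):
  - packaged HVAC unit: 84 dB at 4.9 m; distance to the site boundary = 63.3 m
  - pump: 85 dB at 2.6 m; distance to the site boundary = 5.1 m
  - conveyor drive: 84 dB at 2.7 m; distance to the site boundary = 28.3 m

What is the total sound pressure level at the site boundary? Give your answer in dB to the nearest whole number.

Propagate each source to the receiver with L = L_ref − 20·log₁₀(r/r_ref), then add intensities.
packaged HVAC unit: 84 − 20·log₁₀(63.3/4.9) = 84 − 22.22 = 61.78 dB.
pump: 85 − 20·log₁₀(5.1/2.6) = 85 − 5.85 = 79.15 dB.
conveyor drive: 84 − 20·log₁₀(28.3/2.7) = 84 − 20.41 = 63.59 dB.
Σ 10^(L/10) = 8.598e+07 → L_total = 10·log₁₀(8.598e+07) = 79.34 dB.

79 dB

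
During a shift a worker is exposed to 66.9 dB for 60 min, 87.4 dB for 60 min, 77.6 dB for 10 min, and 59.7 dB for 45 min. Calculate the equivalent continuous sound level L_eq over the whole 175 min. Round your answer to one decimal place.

L_eq = 10·log₁₀[(1/T)·Σ tᵢ·10^(Lᵢ/10)] with T = 175 min.
Σ tᵢ·10^(Lᵢ/10) = 60·10^(66.9/10) + 60·10^(87.4/10) + 10·10^(77.6/10) + 45·10^(59.7/10) = 3.388e+10.
L_eq = 10·log₁₀(3.388e+10/175) = 82.87 dB.

82.9 dB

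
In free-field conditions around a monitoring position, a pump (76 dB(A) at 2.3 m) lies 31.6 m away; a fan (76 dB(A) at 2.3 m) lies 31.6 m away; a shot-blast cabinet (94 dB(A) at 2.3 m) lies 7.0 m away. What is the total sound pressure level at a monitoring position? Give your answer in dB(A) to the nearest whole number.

Apply inverse-square spreading to bring every level to the receiver, then sum 10^(L/10).
pump: 76 − 20·log₁₀(31.6/2.3) = 76 − 22.76 = 53.24 dB(A).
fan: 76 − 20·log₁₀(31.6/2.3) = 76 − 22.76 = 53.24 dB(A).
shot-blast cabinet: 94 − 20·log₁₀(7.0/2.3) = 94 − 9.67 = 84.33 dB(A).
Σ 10^(L/10) = 2.716e+08 → L_total = 10·log₁₀(2.716e+08) = 84.34 dB(A).

84 dB(A)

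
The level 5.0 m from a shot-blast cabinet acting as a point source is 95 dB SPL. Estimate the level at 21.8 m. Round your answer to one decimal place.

82.2 dB SPL

Spherical spreading from a point source gives a 20·log₁₀(r₂/r₁) drop.
L₂ = 95 − 20·log₁₀(21.8/5.0) = 95 − 12.790 = 82.21 dB SPL.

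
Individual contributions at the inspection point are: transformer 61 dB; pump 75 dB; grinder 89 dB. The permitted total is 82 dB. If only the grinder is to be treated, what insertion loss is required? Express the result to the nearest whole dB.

The untreated sources together contribute 10^(61/10) + 10^(75/10) = 3.288e+07, i.e. 75.17 dB.
The limit corresponds to 10^(82/10) = 1.585e+08; subtracting the fixed part leaves 1.256e+08 for the grinder, i.e. 80.99 dB.
Required insertion loss = 89 − 80.99 = 8.01 dB.

8 dB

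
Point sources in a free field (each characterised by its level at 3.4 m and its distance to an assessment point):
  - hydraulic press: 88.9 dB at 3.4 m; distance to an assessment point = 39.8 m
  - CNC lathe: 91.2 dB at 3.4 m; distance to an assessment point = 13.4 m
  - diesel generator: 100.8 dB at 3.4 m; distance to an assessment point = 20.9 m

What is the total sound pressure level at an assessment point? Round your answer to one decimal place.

Propagate each source to the receiver with L = L_ref − 20·log₁₀(r/r_ref), then add intensities.
hydraulic press: 88.9 − 20·log₁₀(39.8/3.4) = 88.9 − 21.37 = 67.53 dB.
CNC lathe: 91.2 − 20·log₁₀(13.4/3.4) = 91.2 − 11.91 = 79.29 dB.
diesel generator: 100.8 − 20·log₁₀(20.9/3.4) = 100.8 − 15.77 = 85.03 dB.
Σ 10^(L/10) = 4.087e+08 → L_total = 10·log₁₀(4.087e+08) = 86.11 dB.

86.1 dB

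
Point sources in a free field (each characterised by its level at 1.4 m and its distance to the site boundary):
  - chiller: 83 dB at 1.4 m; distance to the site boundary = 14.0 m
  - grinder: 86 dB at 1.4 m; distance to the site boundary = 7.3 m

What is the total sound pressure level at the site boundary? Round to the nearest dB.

72 dB

Propagate each source to the receiver with L = L_ref − 20·log₁₀(r/r_ref), then add intensities.
chiller: 83 − 20·log₁₀(14.0/1.4) = 83 − 20.00 = 63.00 dB.
grinder: 86 − 20·log₁₀(7.3/1.4) = 86 − 14.34 = 71.66 dB.
Σ 10^(L/10) = 1.664e+07 → L_total = 10·log₁₀(1.664e+07) = 72.21 dB.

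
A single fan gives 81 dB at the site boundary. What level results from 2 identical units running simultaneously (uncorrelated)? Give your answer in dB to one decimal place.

84.0 dB

N identical incoherent sources raise the level by 10·log₁₀ N.
L_total = 81 + 10·log₁₀(2) = 81 + 3.010 = 84.01 dB.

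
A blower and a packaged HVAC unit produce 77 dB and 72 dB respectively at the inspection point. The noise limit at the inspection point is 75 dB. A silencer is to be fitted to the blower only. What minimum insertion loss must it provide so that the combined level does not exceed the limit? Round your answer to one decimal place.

5.0 dB

The untreated sources together contribute 10^(72/10) = 1.585e+07, i.e. 72.00 dB.
To meet 75 dB overall, the treated blower may contribute at most 10^(75/10) − 1.585e+07 = 1.577e+07, i.e. 71.98 dB.
Required insertion loss = 77 − 71.98 = 5.02 dB.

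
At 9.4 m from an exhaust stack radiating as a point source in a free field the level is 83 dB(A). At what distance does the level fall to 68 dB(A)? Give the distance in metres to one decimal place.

52.9 m

For a point source L₁ − L₂ = 20·log₁₀(r₂/r₁), so r₂ = r₁·10^((L₁−L₂)/20).
r₂ = 9.4·10^((83−68)/20) = 9.4·10^(15.0/20) = 52.86 m.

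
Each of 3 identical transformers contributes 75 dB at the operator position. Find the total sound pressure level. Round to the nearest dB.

80 dB

With 3 equal, uncorrelated contributions the intensity is 3× that of one unit, giving a rise of 10·log₁₀ 3.
L_total = 75 + 10·log₁₀(3) = 75 + 4.771 = 79.77 dB.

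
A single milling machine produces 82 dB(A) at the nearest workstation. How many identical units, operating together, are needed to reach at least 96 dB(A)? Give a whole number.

N identical sources give L₁ + 10·log₁₀ N, so require 10·log₁₀ N ≥ 96 − 82 = 14.0 dB.
N ≥ 10^(14.0/10) = 25.119, so N = 26.

26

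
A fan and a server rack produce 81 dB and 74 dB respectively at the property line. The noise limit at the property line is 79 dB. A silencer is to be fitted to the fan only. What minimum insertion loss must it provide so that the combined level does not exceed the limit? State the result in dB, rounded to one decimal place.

Everything except the fan sums to 10^(74/10) = 2.512e+07 in linear terms, 74.00 dB.
To meet 79 dB overall, the treated fan may contribute at most 10^(79/10) − 2.512e+07 = 5.431e+07, i.e. 77.35 dB.
So the fan must be reduced from 81 to 77.35 dB: IL = 3.65 dB.

3.7 dB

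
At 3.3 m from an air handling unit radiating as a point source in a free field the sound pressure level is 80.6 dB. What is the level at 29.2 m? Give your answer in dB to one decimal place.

61.7 dB

For a point source, L₂ = L₁ − 20·log₁₀(r₂/r₁).
L₂ = 80.6 − 20·log₁₀(29.2/3.3) = 80.6 − 18.937 = 61.66 dB.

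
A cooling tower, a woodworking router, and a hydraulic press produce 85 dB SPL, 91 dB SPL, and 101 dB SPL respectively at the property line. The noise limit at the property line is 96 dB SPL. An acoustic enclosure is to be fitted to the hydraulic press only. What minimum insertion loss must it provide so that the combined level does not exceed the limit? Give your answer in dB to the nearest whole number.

Fixed contribution from the other sources: Σ 10^(L/10) = 10^(85/10) + 10^(91/10) = 1.575e+09 (91.97 dB SPL).
To meet 96 dB SPL overall, the treated hydraulic press may contribute at most 10^(96/10) − 1.575e+09 = 2.406e+09, i.e. 93.81 dB SPL.
Required insertion loss = 101 − 93.81 = 7.19 dB.

7 dB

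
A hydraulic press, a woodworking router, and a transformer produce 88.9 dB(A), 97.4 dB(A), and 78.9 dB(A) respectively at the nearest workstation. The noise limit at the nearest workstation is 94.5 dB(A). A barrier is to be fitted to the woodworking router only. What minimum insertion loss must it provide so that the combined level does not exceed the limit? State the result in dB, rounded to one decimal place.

Fixed contribution from the other sources: Σ 10^(L/10) = 10^(88.9/10) + 10^(78.9/10) = 8.539e+08 (89.31 dB(A)).
The limit corresponds to 10^(94.5/10) = 2.818e+09; subtracting the fixed part leaves 1.965e+09 for the woodworking router, i.e. 92.93 dB(A).
Required insertion loss = 97.4 − 92.93 = 4.47 dB.

4.5 dB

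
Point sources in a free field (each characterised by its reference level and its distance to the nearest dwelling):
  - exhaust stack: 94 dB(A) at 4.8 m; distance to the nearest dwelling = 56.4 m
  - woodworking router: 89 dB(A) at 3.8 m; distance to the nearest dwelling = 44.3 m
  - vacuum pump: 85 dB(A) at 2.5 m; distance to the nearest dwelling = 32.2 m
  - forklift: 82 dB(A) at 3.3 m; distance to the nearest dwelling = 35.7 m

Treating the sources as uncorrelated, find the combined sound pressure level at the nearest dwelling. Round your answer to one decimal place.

74.4 dB(A)

First find each source's level at the receiver (point-source: −20·log₁₀(r/r_ref)), then combine on an intensity basis.
exhaust stack: 94 − 20·log₁₀(56.4/4.8) = 94 − 21.40 = 72.60 dB(A).
woodworking router: 89 − 20·log₁₀(44.3/3.8) = 89 − 21.33 = 67.67 dB(A).
vacuum pump: 85 − 20·log₁₀(32.2/2.5) = 85 − 22.20 = 62.80 dB(A).
forklift: 82 − 20·log₁₀(35.7/3.3) = 82 − 20.68 = 61.32 dB(A).
Σ 10^(L/10) = 2.730e+07 → L_total = 10·log₁₀(2.730e+07) = 74.36 dB(A).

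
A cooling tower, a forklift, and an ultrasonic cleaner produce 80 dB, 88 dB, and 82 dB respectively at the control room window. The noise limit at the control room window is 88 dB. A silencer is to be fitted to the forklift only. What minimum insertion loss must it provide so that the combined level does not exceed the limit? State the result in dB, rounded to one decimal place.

2.3 dB

The untreated sources together contribute 10^(80/10) + 10^(82/10) = 2.585e+08, i.e. 84.12 dB.
To meet 88 dB overall, the treated forklift may contribute at most 10^(88/10) − 2.585e+08 = 3.725e+08, i.e. 85.71 dB.
So the forklift must be reduced from 88 to 85.71 dB: IL = 2.29 dB.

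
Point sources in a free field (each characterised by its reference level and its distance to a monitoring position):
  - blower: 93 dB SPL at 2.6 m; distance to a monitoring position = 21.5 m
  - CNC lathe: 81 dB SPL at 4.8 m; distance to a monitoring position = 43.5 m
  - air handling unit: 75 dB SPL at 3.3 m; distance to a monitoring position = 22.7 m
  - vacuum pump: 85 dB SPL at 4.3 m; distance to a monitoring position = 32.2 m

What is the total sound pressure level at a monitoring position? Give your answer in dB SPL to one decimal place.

Apply inverse-square spreading to bring every level to the receiver, then sum 10^(L/10).
blower: 93 − 20·log₁₀(21.5/2.6) = 93 − 18.35 = 74.65 dB SPL.
CNC lathe: 81 − 20·log₁₀(43.5/4.8) = 81 − 19.14 = 61.86 dB SPL.
air handling unit: 75 − 20·log₁₀(22.7/3.3) = 75 − 16.75 = 58.25 dB SPL.
vacuum pump: 85 − 20·log₁₀(32.2/4.3) = 85 − 17.49 = 67.51 dB SPL.
Σ 10^(L/10) = 3.702e+07 → L_total = 10·log₁₀(3.702e+07) = 75.68 dB SPL.

75.7 dB SPL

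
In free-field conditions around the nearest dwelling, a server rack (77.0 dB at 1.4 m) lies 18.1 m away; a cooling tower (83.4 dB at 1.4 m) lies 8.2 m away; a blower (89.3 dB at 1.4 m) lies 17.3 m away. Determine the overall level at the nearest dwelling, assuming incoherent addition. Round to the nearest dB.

71 dB

Propagate each source to the receiver with L = L_ref − 20·log₁₀(r/r_ref), then add intensities.
server rack: 77.0 − 20·log₁₀(18.1/1.4) = 77.0 − 22.23 = 54.77 dB.
cooling tower: 83.4 − 20·log₁₀(8.2/1.4) = 83.4 − 15.35 = 68.05 dB.
blower: 89.3 − 20·log₁₀(17.3/1.4) = 89.3 − 21.84 = 67.46 dB.
Σ 10^(L/10) = 1.225e+07 → L_total = 10·log₁₀(1.225e+07) = 70.88 dB.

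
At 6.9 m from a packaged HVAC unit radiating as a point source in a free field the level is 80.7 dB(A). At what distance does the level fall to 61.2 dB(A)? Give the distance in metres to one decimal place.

65.1 m

Point-source spreading drops the level by 20·log₁₀(r₂/r₁); inverting, r₂/r₁ = 10^(ΔL/20).
r₂ = 6.9·10^((80.7−61.2)/20) = 6.9·10^(19.5/20) = 65.14 m.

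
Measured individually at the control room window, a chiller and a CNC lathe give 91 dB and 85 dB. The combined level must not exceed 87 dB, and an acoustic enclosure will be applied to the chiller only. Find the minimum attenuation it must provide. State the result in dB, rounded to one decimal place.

8.3 dB

Everything except the chiller sums to 10^(85/10) = 3.162e+08 in linear terms, 85.00 dB.
To meet 87 dB overall, the treated chiller may contribute at most 10^(87/10) − 3.162e+08 = 1.850e+08, i.e. 82.67 dB.
So the chiller must be reduced from 91 to 82.67 dB: IL = 8.33 dB.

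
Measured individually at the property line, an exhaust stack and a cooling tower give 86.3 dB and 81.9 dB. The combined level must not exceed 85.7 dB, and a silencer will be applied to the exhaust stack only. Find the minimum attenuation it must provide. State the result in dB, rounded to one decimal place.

2.9 dB

Fixed contribution from the other source: Σ 10^(L/10) = 10^(81.9/10) = 1.549e+08 (81.90 dB).
The limit corresponds to 10^(85.7/10) = 3.715e+08; subtracting the fixed part leaves 2.167e+08 for the exhaust stack, i.e. 83.36 dB.
So the exhaust stack must be reduced from 86.3 to 83.36 dB: IL = 2.94 dB.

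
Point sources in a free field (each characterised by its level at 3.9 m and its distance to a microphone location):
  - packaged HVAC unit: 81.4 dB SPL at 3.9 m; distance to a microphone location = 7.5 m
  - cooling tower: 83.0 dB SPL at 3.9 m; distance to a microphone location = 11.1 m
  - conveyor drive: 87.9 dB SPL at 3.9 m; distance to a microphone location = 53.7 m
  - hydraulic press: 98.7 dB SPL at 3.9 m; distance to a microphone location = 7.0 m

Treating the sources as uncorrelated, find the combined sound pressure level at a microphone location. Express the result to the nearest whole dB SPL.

First find each source's level at the receiver (point-source: −20·log₁₀(r/r_ref)), then combine on an intensity basis.
packaged HVAC unit: 81.4 − 20·log₁₀(7.5/3.9) = 81.4 − 5.68 = 75.72 dB SPL.
cooling tower: 83.0 − 20·log₁₀(11.1/3.9) = 83.0 − 9.09 = 73.91 dB SPL.
conveyor drive: 87.9 − 20·log₁₀(53.7/3.9) = 87.9 − 22.78 = 65.12 dB SPL.
hydraulic press: 98.7 − 20·log₁₀(7.0/3.9) = 98.7 − 5.08 = 93.62 dB SPL.
Σ 10^(L/10) = 2.366e+09 → L_total = 10·log₁₀(2.366e+09) = 93.74 dB SPL.

94 dB SPL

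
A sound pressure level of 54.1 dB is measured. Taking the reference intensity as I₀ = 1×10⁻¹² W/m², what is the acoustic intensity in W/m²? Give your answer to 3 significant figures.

L = 10·log₁₀(I/I₀) ⇒ I = I₀·10^(L/10) = 10⁻¹² × 10^5.41.

2.57e-07 W/m²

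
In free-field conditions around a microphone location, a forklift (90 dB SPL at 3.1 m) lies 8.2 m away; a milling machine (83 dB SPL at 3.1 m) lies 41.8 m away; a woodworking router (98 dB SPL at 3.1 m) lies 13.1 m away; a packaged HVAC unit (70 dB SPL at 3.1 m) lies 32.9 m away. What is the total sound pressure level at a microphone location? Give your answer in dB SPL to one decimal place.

Propagate each source to the receiver with L = L_ref − 20·log₁₀(r/r_ref), then add intensities.
forklift: 90 − 20·log₁₀(8.2/3.1) = 90 − 8.45 = 81.55 dB SPL.
milling machine: 83 − 20·log₁₀(41.8/3.1) = 83 − 22.60 = 60.40 dB SPL.
woodworking router: 98 − 20·log₁₀(13.1/3.1) = 98 − 12.52 = 85.48 dB SPL.
packaged HVAC unit: 70 − 20·log₁₀(32.9/3.1) = 70 − 20.52 = 49.48 dB SPL.
Σ 10^(L/10) = 4.974e+08 → L_total = 10·log₁₀(4.974e+08) = 86.97 dB SPL.

87.0 dB SPL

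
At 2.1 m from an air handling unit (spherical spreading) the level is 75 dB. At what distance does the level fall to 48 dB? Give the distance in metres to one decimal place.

Point-source spreading drops the level by 20·log₁₀(r₂/r₁); inverting, r₂/r₁ = 10^(ΔL/20).
r₂ = 2.1·10^((75−48)/20) = 2.1·10^(27.0/20) = 47.01 m.

47.0 m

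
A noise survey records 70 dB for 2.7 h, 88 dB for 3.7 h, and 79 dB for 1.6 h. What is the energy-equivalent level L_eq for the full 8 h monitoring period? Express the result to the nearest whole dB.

85 dB

Weight each interval's intensity by its duration and average over T = 8 h:
Σ tᵢ·10^(Lᵢ/10) = 2.7·10^(70/10) + 3.7·10^(88/10) + 1.6·10^(79/10) = 2.489e+09.
L_eq = 10·log₁₀(2.489e+09/8) = 84.93 dB.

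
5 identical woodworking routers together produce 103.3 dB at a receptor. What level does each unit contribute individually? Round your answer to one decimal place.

96.3 dB

5 equal contributions raise the level by 10·log₁₀ 5 = 6.990 dB, so each unit alone gives 103.3 − 6.990.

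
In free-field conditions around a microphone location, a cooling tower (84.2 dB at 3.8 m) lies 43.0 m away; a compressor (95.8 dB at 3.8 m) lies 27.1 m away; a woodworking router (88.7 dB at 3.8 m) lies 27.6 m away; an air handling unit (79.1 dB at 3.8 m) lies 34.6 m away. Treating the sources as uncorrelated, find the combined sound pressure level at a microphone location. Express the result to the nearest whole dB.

80 dB

Propagate each source to the receiver with L = L_ref − 20·log₁₀(r/r_ref), then add intensities.
cooling tower: 84.2 − 20·log₁₀(43.0/3.8) = 84.2 − 21.07 = 63.13 dB.
compressor: 95.8 − 20·log₁₀(27.1/3.8) = 95.8 − 17.06 = 78.74 dB.
woodworking router: 88.7 − 20·log₁₀(27.6/3.8) = 88.7 − 17.22 = 71.48 dB.
air handling unit: 79.1 − 20·log₁₀(34.6/3.8) = 79.1 − 19.19 = 59.91 dB.
Σ 10^(L/10) = 9.184e+07 → L_total = 10·log₁₀(9.184e+07) = 79.63 dB.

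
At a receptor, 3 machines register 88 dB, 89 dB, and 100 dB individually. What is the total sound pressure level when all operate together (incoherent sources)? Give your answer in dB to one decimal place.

100.6 dB

For uncorrelated sources the intensities add, so convert each level to linear form, sum, and take 10·log₁₀ of the total.
Σ 10^(L/10) = 10^(88/10) + 10^(89/10) + 10^(100/10) = 1.143e+10.
L_total = 10·log₁₀(1.143e+10) = 100.58 dB.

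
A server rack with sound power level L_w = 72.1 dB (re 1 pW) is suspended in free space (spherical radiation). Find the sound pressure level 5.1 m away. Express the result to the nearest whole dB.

47 dB

The power spreads over a sphere of area 4π·r², so L_p = L_w − 10·log₁₀(4π·r²).
4π·r² = 326.9 m², 10·log₁₀ of that is 25.144 dB.
L_p = 72.1 − 25.144 = 46.96 dB.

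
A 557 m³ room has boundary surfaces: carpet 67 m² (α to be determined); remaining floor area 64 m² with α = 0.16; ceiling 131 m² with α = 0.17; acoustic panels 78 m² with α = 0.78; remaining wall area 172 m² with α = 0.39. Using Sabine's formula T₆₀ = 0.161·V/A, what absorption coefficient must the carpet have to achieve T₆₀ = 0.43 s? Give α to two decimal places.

0.72

A = 0.161·V/T₆₀ = 0.161·557/0.43 = 208.55 m² sabins.
Absorption from the other surfaces = 64·0.16 + 131·0.17 + 78·0.78 + 172·0.39 = 160.43 m², so the carpet must supply 48.12 m² over 67 m².
α = 48.12/67 = 0.718.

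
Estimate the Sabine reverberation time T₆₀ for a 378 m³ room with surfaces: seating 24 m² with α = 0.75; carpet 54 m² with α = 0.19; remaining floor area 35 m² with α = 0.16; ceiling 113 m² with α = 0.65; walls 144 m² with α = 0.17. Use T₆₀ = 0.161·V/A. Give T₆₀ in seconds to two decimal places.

Summing Sᵢαᵢ: 24·0.75 + 54·0.19 + 35·0.16 + 113·0.65 + 144·0.17 = 131.79 m².
T₆₀ = 0.161·V/A = 0.161·378/131.79 = 0.462 s.

0.46 s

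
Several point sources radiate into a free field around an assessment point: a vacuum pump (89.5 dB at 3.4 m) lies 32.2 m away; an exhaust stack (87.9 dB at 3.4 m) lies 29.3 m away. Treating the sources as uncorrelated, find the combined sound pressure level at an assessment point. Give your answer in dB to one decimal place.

Propagate each source to the receiver with L = L_ref − 20·log₁₀(r/r_ref), then add intensities.
vacuum pump: 89.5 − 20·log₁₀(32.2/3.4) = 89.5 − 19.53 = 69.97 dB.
exhaust stack: 87.9 − 20·log₁₀(29.3/3.4) = 87.9 − 18.71 = 69.19 dB.
Σ 10^(L/10) = 1.824e+07 → L_total = 10·log₁₀(1.824e+07) = 72.61 dB.

72.6 dB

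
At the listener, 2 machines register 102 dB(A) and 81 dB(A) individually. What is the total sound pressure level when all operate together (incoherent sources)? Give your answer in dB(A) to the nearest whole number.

102 dB(A)

For uncorrelated sources the intensities add, so convert each level to linear form, sum, and take 10·log₁₀ of the total.
Σ 10^(L/10) = 10^(102/10) + 10^(81/10) = 1.597e+10.
L_total = 10·log₁₀(1.597e+10) = 102.03 dB(A).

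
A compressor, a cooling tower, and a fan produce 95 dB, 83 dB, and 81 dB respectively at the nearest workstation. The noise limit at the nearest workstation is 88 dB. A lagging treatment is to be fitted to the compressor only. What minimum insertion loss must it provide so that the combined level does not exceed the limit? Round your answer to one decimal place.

The untreated sources together contribute 10^(83/10) + 10^(81/10) = 3.254e+08, i.e. 85.12 dB.
The limit corresponds to 10^(88/10) = 6.310e+08; subtracting the fixed part leaves 3.055e+08 for the compressor, i.e. 84.85 dB.
So the compressor must be reduced from 95 to 84.85 dB: IL = 10.15 dB.

10.1 dB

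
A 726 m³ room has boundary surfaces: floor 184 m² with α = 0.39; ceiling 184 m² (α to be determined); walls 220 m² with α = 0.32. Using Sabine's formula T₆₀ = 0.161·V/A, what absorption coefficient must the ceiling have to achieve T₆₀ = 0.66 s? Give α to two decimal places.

0.19

A = 0.161·V/T₆₀ = 0.161·726/0.66 = 177.10 m² sabins.
Absorption from the other surfaces = 184·0.39 + 220·0.32 = 142.16 m², so the ceiling must supply 34.94 m² over 184 m².
α = 34.94/184 = 0.190.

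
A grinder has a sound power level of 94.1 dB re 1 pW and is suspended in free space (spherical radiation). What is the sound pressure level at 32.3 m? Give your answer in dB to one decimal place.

52.9 dB

L_p = L_w − 10·log₁₀(4π·r²) with r = 32.3 m.
4π·r² = 1.311e+04 m², 10·log₁₀ of that is 41.176 dB.
L_p = 94.1 − 41.176 = 52.92 dB.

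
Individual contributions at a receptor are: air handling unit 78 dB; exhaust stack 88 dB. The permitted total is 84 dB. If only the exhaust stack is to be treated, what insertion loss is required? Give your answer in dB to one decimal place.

5.3 dB

Everything except the exhaust stack sums to 10^(78/10) = 6.310e+07 in linear terms, 78.00 dB.
The limit corresponds to 10^(84/10) = 2.512e+08; subtracting the fixed part leaves 1.881e+08 for the exhaust stack, i.e. 82.74 dB.
Required insertion loss = 88 − 82.74 = 5.26 dB.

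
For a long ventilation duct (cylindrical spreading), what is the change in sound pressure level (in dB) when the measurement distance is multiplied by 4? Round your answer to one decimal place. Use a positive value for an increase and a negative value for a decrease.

-6.0 dB

Line-source spreading: ΔL = −10·log₁₀(r₂/r₁).
ΔL = −10·log₁₀(4) = -6.02 dB.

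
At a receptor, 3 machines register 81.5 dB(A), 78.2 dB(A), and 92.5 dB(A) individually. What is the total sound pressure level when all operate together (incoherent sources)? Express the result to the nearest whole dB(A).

For uncorrelated sources the intensities add, so convert each level to linear form, sum, and take 10·log₁₀ of the total.
Σ 10^(L/10) = 10^(81.5/10) + 10^(78.2/10) + 10^(92.5/10) = 1.986e+09.
L_total = 10·log₁₀(1.986e+09) = 92.98 dB(A).

93 dB(A)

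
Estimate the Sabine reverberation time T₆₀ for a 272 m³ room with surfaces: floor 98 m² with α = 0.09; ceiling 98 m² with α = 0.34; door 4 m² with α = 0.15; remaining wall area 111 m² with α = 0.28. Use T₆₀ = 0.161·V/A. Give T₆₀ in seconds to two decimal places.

Summing Sᵢαᵢ: 98·0.09 + 98·0.34 + 4·0.15 + 111·0.28 = 73.82 m².
T₆₀ = 0.161 × 272 / 73.82 = 0.593 s.

0.59 s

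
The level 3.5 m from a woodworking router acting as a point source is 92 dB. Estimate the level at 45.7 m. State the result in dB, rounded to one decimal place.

69.7 dB

For a point source, L₂ = L₁ − 20·log₁₀(r₂/r₁).
L₂ = 92 − 20·log₁₀(45.7/3.5) = 92 − 22.317 = 69.68 dB.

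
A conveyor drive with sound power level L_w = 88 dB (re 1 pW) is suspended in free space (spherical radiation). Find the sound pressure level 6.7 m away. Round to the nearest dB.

The power spreads over a sphere of area 4π·r², so L_p = L_w − 10·log₁₀(4π·r²).
4π·r² = 564.1 m², 10·log₁₀ of that is 27.514 dB.
L_p = 88 − 27.514 = 60.49 dB.

60 dB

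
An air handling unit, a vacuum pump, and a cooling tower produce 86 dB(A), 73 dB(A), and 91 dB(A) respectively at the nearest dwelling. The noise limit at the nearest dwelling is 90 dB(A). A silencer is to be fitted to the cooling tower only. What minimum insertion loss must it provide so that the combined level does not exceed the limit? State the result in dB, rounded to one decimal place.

3.4 dB

Everything except the cooling tower sums to 10^(86/10) + 10^(73/10) = 4.181e+08 in linear terms, 86.21 dB(A).
To meet 90 dB(A) overall, the treated cooling tower may contribute at most 10^(90/10) − 4.181e+08 = 5.819e+08, i.e. 87.65 dB(A).
So the cooling tower must be reduced from 91 to 87.65 dB(A): IL = 3.35 dB.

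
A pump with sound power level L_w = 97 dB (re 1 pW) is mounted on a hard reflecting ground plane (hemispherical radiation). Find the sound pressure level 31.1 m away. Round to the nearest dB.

59 dB

The power spreads over a hemisphere of area 2π·r², so L_p = L_w − 10·log₁₀(2π·r²).
2π·r² = 6077 m², 10·log₁₀ of that is 37.837 dB.
L_p = 97 − 37.837 = 59.16 dB.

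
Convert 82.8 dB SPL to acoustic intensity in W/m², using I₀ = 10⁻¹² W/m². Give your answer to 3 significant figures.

I/I₀ = 10^(82.8/10) = 1.905e+08, so I = 1.905e+08 × 10⁻¹² W/m².

0.000191 W/m²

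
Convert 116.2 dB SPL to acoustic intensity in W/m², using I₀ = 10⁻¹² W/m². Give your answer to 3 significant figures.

L = 10·log₁₀(I/I₀) ⇒ I = I₀·10^(L/10) = 10⁻¹² × 10^11.62.

0.417 W/m²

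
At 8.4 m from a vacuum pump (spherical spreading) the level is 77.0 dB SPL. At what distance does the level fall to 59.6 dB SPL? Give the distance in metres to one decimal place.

62.3 m

Point-source spreading drops the level by 20·log₁₀(r₂/r₁); inverting, r₂/r₁ = 10^(ΔL/20).
r₂ = 8.4·10^((77.0−59.6)/20) = 8.4·10^(17.4/20) = 62.27 m.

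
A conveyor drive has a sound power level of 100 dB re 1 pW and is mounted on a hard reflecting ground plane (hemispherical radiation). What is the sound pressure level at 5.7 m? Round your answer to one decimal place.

Free-field hemispherical radiation: L_p = L_w − 10·log₁₀(2π·r²), r = 5.7 m.
2π·r² = 204.1 m², 10·log₁₀ of that is 23.099 dB.
L_p = 100 − 23.099 = 76.90 dB.

76.9 dB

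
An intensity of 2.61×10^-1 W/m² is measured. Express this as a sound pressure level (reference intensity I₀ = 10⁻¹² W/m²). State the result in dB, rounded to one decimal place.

L = 10·log₁₀(I/I₀) = 10·log₁₀(2.61×10^-1/10⁻¹²) = 10·log₁₀(2.61×10^11).
L = 10·(0.4166 + 11) = 114.17 dB.

114.2 dB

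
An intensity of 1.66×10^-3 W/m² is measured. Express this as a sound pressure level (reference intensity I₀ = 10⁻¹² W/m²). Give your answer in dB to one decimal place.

92.2 dB

I/I₀ = 1.66×10^-3/10⁻¹² = 1.66×10^9, and L = 10·log₁₀(I/I₀).
L = 10·(0.2201 + 9) = 92.20 dB.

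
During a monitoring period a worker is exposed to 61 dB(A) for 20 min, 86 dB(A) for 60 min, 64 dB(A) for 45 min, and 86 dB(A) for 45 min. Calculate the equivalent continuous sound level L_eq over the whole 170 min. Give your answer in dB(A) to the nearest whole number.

L_eq = 10·log₁₀[(1/T)·Σ tᵢ·10^(Lᵢ/10)] with T = 170 min.
Σ tᵢ·10^(Lᵢ/10) = 20·10^(61/10) + 60·10^(86/10) + 45·10^(64/10) + 45·10^(86/10) = 4.194e+10.
L_eq = 10·log₁₀(4.194e+10/170) = 83.92 dB(A).

84 dB(A)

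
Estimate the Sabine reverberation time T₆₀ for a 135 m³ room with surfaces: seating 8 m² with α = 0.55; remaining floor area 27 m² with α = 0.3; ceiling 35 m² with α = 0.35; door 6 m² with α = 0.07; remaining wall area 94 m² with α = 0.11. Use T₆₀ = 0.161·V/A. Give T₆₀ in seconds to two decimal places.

0.61 s

Summing Sᵢαᵢ: 8·0.55 + 27·0.3 + 35·0.35 + 6·0.07 + 94·0.11 = 35.51 m².
T₆₀ = 0.161 × 135 / 35.51 = 0.612 s.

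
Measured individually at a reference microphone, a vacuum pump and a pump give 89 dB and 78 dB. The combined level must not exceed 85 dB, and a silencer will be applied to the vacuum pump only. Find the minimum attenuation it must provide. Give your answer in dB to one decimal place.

5.0 dB

Everything except the vacuum pump sums to 10^(78/10) = 6.310e+07 in linear terms, 78.00 dB.
To meet 85 dB overall, the treated vacuum pump may contribute at most 10^(85/10) − 6.310e+07 = 2.531e+08, i.e. 84.03 dB.
So the vacuum pump must be reduced from 89 to 84.03 dB: IL = 4.97 dB.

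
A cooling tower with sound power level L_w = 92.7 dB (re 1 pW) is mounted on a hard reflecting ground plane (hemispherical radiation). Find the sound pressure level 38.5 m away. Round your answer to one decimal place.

53.0 dB

L_p = L_w − 10·log₁₀(2π·r²) with r = 38.5 m.
2π·r² = 9313 m², 10·log₁₀ of that is 39.691 dB.
L_p = 92.7 − 39.691 = 53.01 dB.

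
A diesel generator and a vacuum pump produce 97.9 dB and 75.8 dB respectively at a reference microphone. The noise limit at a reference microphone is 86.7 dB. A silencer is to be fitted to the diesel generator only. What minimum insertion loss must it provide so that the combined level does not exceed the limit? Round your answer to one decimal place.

Fixed contribution from the other source: Σ 10^(L/10) = 10^(75.8/10) = 3.802e+07 (75.80 dB).
To meet 86.7 dB overall, the treated diesel generator may contribute at most 10^(86.7/10) − 3.802e+07 = 4.297e+08, i.e. 86.33 dB.
Required insertion loss = 97.9 − 86.33 = 11.57 dB.

11.6 dB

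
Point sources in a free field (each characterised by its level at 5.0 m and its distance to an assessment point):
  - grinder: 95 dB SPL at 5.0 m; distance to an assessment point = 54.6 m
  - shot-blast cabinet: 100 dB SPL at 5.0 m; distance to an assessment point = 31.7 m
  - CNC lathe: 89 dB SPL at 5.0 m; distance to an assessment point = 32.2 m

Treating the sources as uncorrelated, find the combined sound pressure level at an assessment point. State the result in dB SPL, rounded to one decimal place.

First find each source's level at the receiver (point-source: −20·log₁₀(r/r_ref)), then combine on an intensity basis.
grinder: 95 − 20·log₁₀(54.6/5.0) = 95 − 20.76 = 74.24 dB SPL.
shot-blast cabinet: 100 − 20·log₁₀(31.7/5.0) = 100 − 16.04 = 83.96 dB SPL.
CNC lathe: 89 − 20·log₁₀(32.2/5.0) = 89 − 16.18 = 72.82 dB SPL.
Σ 10^(L/10) = 2.945e+08 → L_total = 10·log₁₀(2.945e+08) = 84.69 dB SPL.

84.7 dB SPL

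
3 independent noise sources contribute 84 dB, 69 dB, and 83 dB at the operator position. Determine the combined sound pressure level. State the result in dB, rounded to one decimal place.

86.6 dB

Incoherent sources combine by intensity addition: L_total = 10·log₁₀(Σ 10^(L_i/10)).
Σ 10^(L/10) = 10^(84/10) + 10^(69/10) + 10^(83/10) = 4.587e+08.
L_total = 10·log₁₀(4.587e+08) = 86.61 dB.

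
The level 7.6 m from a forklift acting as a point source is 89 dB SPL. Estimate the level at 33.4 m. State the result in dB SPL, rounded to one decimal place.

76.1 dB SPL

For a point source, L₂ = L₁ − 20·log₁₀(r₂/r₁).
L₂ = 89 − 20·log₁₀(33.4/7.6) = 89 − 12.859 = 76.14 dB SPL.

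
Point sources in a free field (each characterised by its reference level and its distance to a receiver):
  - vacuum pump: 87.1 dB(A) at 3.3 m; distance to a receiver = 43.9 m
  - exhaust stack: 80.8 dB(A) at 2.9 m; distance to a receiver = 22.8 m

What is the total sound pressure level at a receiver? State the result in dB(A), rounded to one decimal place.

First find each source's level at the receiver (point-source: −20·log₁₀(r/r_ref)), then combine on an intensity basis.
vacuum pump: 87.1 − 20·log₁₀(43.9/3.3) = 87.1 − 22.48 = 64.62 dB(A).
exhaust stack: 80.8 − 20·log₁₀(22.8/2.9) = 80.8 − 17.91 = 62.89 dB(A).
Σ 10^(L/10) = 4.843e+06 → L_total = 10·log₁₀(4.843e+06) = 66.85 dB(A).

66.9 dB(A)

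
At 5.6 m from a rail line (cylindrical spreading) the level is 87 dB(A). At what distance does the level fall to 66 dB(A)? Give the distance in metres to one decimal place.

Line-source spreading drops the level by 10·log₁₀(r₂/r₁); inverting, r₂/r₁ = 10^(ΔL/10).
r₂ = 5.6·10^((87−66)/10) = 5.6·10^(21.0/10) = 705.00 m.

705.0 m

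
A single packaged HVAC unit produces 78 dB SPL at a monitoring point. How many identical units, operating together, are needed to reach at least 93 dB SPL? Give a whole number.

32

The shortfall is 93 − 78 = 15.0 dB, and N units add 10·log₁₀ N, so need 10·log₁₀ N ≥ 15.0.
N ≥ 10^(15.0/10) = 31.623, so N = 32.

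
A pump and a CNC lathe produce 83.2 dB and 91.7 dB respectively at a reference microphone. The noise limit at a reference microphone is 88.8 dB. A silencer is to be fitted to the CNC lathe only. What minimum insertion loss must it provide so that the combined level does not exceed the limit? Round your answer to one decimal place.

Everything except the CNC lathe sums to 10^(83.2/10) = 2.089e+08 in linear terms, 83.20 dB.
The limit corresponds to 10^(88.8/10) = 7.586e+08; subtracting the fixed part leaves 5.496e+08 for the CNC lathe, i.e. 87.40 dB.
Required insertion loss = 91.7 − 87.40 = 4.30 dB.

4.3 dB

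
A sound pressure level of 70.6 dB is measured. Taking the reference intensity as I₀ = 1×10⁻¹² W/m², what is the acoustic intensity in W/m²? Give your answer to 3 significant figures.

1.15e-05 W/m²

L = 10·log₁₀(I/I₀) ⇒ I = I₀·10^(L/10) = 10⁻¹² × 10^7.06.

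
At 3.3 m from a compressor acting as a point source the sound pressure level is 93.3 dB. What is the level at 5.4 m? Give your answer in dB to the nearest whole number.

89 dB

Spherical spreading from a point source gives a 20·log₁₀(r₂/r₁) drop.
L₂ = 93.3 − 20·log₁₀(5.4/3.3) = 93.3 − 4.278 = 89.02 dB.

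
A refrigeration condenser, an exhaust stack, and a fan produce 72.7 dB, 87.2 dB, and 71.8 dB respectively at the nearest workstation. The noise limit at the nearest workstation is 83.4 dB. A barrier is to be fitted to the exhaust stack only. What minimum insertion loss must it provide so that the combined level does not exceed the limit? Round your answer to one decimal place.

4.5 dB

The untreated sources together contribute 10^(72.7/10) + 10^(71.8/10) = 3.376e+07, i.e. 75.28 dB.
The limit corresponds to 10^(83.4/10) = 2.188e+08; subtracting the fixed part leaves 1.850e+08 for the exhaust stack, i.e. 82.67 dB.
Required insertion loss = 87.2 − 82.67 = 4.53 dB.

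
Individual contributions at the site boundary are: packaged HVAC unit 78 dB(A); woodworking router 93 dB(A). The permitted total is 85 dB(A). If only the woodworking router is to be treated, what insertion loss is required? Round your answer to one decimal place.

9.0 dB

Fixed contribution from the other source: Σ 10^(L/10) = 10^(78/10) = 6.310e+07 (78.00 dB(A)).
The limit corresponds to 10^(85/10) = 3.162e+08; subtracting the fixed part leaves 2.531e+08 for the woodworking router, i.e. 84.03 dB(A).
So the woodworking router must be reduced from 93 to 84.03 dB(A): IL = 8.97 dB.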